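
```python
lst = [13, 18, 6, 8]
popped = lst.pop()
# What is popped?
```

8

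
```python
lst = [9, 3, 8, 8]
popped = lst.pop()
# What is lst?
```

[9, 3, 8]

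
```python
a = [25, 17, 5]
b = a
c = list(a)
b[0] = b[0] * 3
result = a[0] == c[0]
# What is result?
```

After line 1: a = [25, 17, 5]
After line 2 (b = a, alias): a = [25, 17, 5], b = [25, 17, 5]
After line 3 (c = list(a) is a copy, new object): c = [25, 17, 5]
After line 4 (b[0] = 25 * 3 = 75; mutates shared a/b): a = b = [75, 17, 5], c = [25, 17, 5]
After line 5 (a[0] = 75, c[0] = 25; result = False)

False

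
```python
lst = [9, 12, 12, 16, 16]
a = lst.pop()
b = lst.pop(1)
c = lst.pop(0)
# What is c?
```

After line 1: lst = [9, 12, 12, 16, 16]
After line 2 (pop() -> a = 16): lst = [9, 12, 12, 16]
After line 3 (pop(1) -> b = 12): lst = [9, 12, 16]
After line 4 (pop(0) -> c = 9): lst = [12, 16]

9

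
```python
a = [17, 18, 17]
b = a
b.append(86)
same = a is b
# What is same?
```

After line 1: a = [17, 18, 17]
After line 2 (b = a is an alias, same object): a = [17, 18, 17], b = [17, 18, 17]
After line 3 (b.append mutates the shared list): a = [17, 18, 17, 86], b = [17, 18, 17, 86]
After line 4 (same = a is b; same object -> True): same = True

True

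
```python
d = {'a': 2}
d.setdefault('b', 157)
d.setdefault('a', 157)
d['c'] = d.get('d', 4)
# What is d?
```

After line 1: d = {'a': 2}
After line 2 (setdefault adds 'b'=157): d = {'a': 2, 'b': 157}
After line 3 (setdefault 'a' no-op, already exists): d = {'a': 2, 'b': 157}
After line 4 (get('d', 4) returns default since 'd' not in d): d = {'a': 2, 'b': 157, 'c': 4}

{'a': 2, 'b': 157, 'c': 4}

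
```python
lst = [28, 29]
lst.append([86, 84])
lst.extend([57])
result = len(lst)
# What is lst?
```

After line 1: lst = [28, 29]
After line 2 (append adds [86, 84] as single element): lst = [28, 29, [86, 84]]
After line 3 (extend unpacks [57], adds 57): lst = [28, 29, [86, 84], 57]
After line 4: result = len(lst) = 4

[28, 29, [86, 84], 57]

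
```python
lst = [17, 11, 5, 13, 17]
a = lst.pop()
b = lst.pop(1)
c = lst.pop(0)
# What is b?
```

After line 1: lst = [17, 11, 5, 13, 17]
After line 2 (pop() -> a = 17): lst = [17, 11, 5, 13]
After line 3 (pop(1) -> b = 11): lst = [17, 5, 13]
After line 4 (pop(0) -> c = 17): lst = [5, 13]

11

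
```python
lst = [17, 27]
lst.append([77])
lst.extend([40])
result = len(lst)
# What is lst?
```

After line 1: lst = [17, 27]
After line 2 (append adds [77] as single element): lst = [17, 27, [77]]
After line 3 (extend unpacks [40], adds 40): lst = [17, 27, [77], 40]
After line 4: result = len(lst) = 4

[17, 27, [77], 40]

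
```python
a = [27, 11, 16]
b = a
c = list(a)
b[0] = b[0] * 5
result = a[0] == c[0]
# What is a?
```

After line 1: a = [27, 11, 16]
After line 2 (b = a, alias): a = [27, 11, 16], b = [27, 11, 16]
After line 3 (c = list(a) is a copy, new object): c = [27, 11, 16]
After line 4 (b[0] = 27 * 5 = 135; mutates shared a/b): a = b = [135, 11, 16], c = [27, 11, 16]
After line 5 (a[0] = 135, c[0] = 27; result = False)

[135, 11, 16]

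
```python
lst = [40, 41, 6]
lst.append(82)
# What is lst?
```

[40, 41, 6, 82]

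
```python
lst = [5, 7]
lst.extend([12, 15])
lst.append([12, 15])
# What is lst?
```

After line 1: lst = [5, 7]
After line 2 (extend unpacks [12, 15]): lst = [5, 7, 12, 15]
After line 3 (append adds [12, 15] as single element): lst = [5, 7, 12, 15, [12, 15]]

[5, 7, 12, 15, [12, 15]]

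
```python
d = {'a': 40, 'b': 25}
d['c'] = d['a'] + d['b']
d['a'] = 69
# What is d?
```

After line 1: d = {'a': 40, 'b': 25}
After line 2 (d['c'] = 40 + 25): d = {'a': 40, 'b': 25, 'c': 65}
After line 3: d = {'a': 69, 'b': 25, 'c': 65}

{'a': 69, 'b': 25, 'c': 65}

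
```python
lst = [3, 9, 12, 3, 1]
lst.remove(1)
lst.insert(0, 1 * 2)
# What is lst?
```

After line 1: lst = [3, 9, 12, 3, 1]
After line 2 (remove first 1): lst = [3, 9, 12, 3]
After line 3 (insert 2 at index 0): lst = [2, 3, 9, 12, 3]

[2, 3, 9, 12, 3]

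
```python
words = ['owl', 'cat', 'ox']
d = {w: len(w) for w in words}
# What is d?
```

{'owl': 3, 'cat': 3, 'ox': 2}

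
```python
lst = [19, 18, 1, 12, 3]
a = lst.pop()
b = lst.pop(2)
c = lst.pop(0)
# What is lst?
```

After line 1: lst = [19, 18, 1, 12, 3]
After line 2 (pop() -> a = 3): lst = [19, 18, 1, 12]
After line 3 (pop(2) -> b = 1): lst = [19, 18, 12]
After line 4 (pop(0) -> c = 19): lst = [18, 12]

[18, 12]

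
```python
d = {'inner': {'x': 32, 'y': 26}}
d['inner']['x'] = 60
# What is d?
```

After line 1: d = {'inner': {'x': 32, 'y': 26}}
After line 2 (inner x overwritten): d = {'inner': {'x': 60, 'y': 26}}

{'inner': {'x': 60, 'y': 26}}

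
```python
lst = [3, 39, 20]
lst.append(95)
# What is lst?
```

[3, 39, 20, 95]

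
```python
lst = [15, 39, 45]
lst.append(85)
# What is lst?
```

[15, 39, 45, 85]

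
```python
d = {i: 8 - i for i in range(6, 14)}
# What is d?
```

{6: 2, 7: 1, 8: 0, 9: -1, 10: -2, 11: -3, 12: -4, 13: -5}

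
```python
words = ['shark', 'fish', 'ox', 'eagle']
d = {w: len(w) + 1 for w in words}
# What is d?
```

{'shark': 6, 'fish': 5, 'ox': 3, 'eagle': 6}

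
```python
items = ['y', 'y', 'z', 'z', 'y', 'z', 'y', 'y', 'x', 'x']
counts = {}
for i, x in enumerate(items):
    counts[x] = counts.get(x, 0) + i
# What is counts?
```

Initial: counts = {}, items = ['y', 'y', 'z', 'z', 'y', 'z', 'y', 'y', 'x', 'x']
i=0, x='y': counts = {'y': 0}
i=1, x='y': counts = {'y': 1}
i=2, x='z': counts = {'y': 1, 'z': 2}
i=3, x='z': counts = {'y': 1, 'z': 5}
i=4, x='y': counts = {'y': 5, 'z': 5}
i=5, x='z': counts = {'y': 5, 'z': 10}
i=6, x='y': counts = {'y': 11, 'z': 10}
i=7, x='y': counts = {'y': 18, 'z': 10}
i=8, x='x': counts = {'y': 18, 'z': 10, 'x': 8}
i=9, x='x': counts = {'y': 18, 'z': 10, 'x': 17}

{'y': 18, 'z': 10, 'x': 17}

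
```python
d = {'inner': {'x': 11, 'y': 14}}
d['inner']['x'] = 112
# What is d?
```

After line 1: d = {'inner': {'x': 11, 'y': 14}}
After line 2 (inner x overwritten): d = {'inner': {'x': 112, 'y': 14}}

{'inner': {'x': 112, 'y': 14}}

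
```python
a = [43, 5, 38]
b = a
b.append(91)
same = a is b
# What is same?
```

After line 1: a = [43, 5, 38]
After line 2 (b = a is an alias, same object): a = [43, 5, 38], b = [43, 5, 38]
After line 3 (b.append mutates the shared list): a = [43, 5, 38, 91], b = [43, 5, 38, 91]
After line 4 (same = a is b; same object -> True): same = True

True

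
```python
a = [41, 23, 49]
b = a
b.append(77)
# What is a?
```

After line 1: a = [41, 23, 49]
After line 2 (b = a is an alias, same object): a = [41, 23, 49], b = [41, 23, 49]
After line 3 (b.append mutates the shared list): a = [41, 23, 49, 77], b = [41, 23, 49, 77]

[41, 23, 49, 77]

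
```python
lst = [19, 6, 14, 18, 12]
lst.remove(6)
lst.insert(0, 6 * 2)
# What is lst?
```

After line 1: lst = [19, 6, 14, 18, 12]
After line 2 (remove first 6): lst = [19, 14, 18, 12]
After line 3 (insert 12 at index 0): lst = [12, 19, 14, 18, 12]

[12, 19, 14, 18, 12]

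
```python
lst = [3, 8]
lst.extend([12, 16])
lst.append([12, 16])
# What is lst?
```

After line 1: lst = [3, 8]
After line 2 (extend unpacks [12, 16]): lst = [3, 8, 12, 16]
After line 3 (append adds [12, 16] as single element): lst = [3, 8, 12, 16, [12, 16]]

[3, 8, 12, 16, [12, 16]]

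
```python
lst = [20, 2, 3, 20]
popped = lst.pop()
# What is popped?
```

20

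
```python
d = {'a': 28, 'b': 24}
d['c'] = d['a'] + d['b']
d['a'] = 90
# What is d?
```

After line 1: d = {'a': 28, 'b': 24}
After line 2 (d['c'] = 28 + 24): d = {'a': 28, 'b': 24, 'c': 52}
After line 3: d = {'a': 90, 'b': 24, 'c': 52}

{'a': 90, 'b': 24, 'c': 52}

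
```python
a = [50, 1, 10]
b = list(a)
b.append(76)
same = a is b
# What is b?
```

After line 1: a = [50, 1, 10]
After line 2 (b = list(a) is a shallow copy, new object): a = [50, 1, 10], b = [50, 1, 10]
After line 3 (append only mutates b): a = [50, 1, 10], b = [50, 1, 10, 76]
After line 4 (same = a is b; different objects -> False): same = False

[50, 1, 10, 76]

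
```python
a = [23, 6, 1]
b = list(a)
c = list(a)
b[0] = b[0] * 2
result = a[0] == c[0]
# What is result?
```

After line 1: a = [23, 6, 1]
After line 2 (b = list(a), copy): a = [23, 6, 1], b = [23, 6, 1]
After line 3 (c = list(a) is a copy, new object): c = [23, 6, 1]
After line 4 (b[0] = 23 * 2 = 46; only b mutates (copy)): a = [23, 6, 1], b = [46, 6, 1], c = [23, 6, 1]
After line 5 (a[0] = 23, c[0] = 23; result = True)

True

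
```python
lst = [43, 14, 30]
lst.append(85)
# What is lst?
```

[43, 14, 30, 85]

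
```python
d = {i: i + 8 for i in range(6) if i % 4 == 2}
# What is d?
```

{2: 10}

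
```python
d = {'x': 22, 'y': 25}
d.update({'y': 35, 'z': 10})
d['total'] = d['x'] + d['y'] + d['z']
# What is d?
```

After line 1: d = {'x': 22, 'y': 25}
After line 2 (y overwritten, z added): d = {'x': 22, 'y': 35, 'z': 10}
After line 3 (total = 22 + 35 + 10 = 67): d = {'x': 22, 'y': 35, 'z': 10, 'total': 67}

{'x': 22, 'y': 35, 'z': 10, 'total': 67}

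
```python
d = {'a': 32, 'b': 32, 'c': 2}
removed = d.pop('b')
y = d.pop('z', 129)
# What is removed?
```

After line 1: d = {'a': 32, 'b': 32, 'c': 2}
After line 2 (pop 'b' returns 32): d = {'a': 32, 'c': 2}, removed = 32
After line 3 (pop 'z' missing, returns default 129): d = {'a': 32, 'c': 2}, y = 129

32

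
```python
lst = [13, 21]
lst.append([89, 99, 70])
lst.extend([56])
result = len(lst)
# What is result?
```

After line 1: lst = [13, 21]
After line 2 (append adds [89, 99, 70] as single element): lst = [13, 21, [89, 99, 70]]
After line 3 (extend unpacks [56], adds 56): lst = [13, 21, [89, 99, 70], 56]
After line 4: result = len(lst) = 4

4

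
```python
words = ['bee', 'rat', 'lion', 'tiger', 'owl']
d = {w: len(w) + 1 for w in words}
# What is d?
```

{'bee': 4, 'rat': 4, 'lion': 5, 'tiger': 6, 'owl': 4}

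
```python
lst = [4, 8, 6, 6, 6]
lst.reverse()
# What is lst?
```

[6, 6, 6, 8, 4]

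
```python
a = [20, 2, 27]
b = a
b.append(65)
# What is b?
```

After line 1: a = [20, 2, 27]
After line 2 (b = a is an alias, same object): a = [20, 2, 27], b = [20, 2, 27]
After line 3 (b.append mutates the shared list): a = [20, 2, 27, 65], b = [20, 2, 27, 65]

[20, 2, 27, 65]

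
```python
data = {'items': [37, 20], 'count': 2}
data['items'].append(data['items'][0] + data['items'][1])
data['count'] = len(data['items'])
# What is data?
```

After line 1: data = {'items': [37, 20], 'count': 2}
After line 2 (append 37 + 20 = 57): data = {'items': [37, 20, 57], 'count': 2}
After line 3 (count = len(items) = 3): data = {'items': [37, 20, 57], 'count': 3}

{'items': [37, 20, 57], 'count': 3}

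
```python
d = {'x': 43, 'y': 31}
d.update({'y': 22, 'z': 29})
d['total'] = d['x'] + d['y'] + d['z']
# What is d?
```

After line 1: d = {'x': 43, 'y': 31}
After line 2 (y overwritten, z added): d = {'x': 43, 'y': 22, 'z': 29}
After line 3 (total = 43 + 22 + 29 = 94): d = {'x': 43, 'y': 22, 'z': 29, 'total': 94}

{'x': 43, 'y': 22, 'z': 29, 'total': 94}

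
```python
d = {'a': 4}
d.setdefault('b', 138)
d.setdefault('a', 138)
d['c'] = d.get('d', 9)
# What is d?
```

After line 1: d = {'a': 4}
After line 2 (setdefault adds 'b'=138): d = {'a': 4, 'b': 138}
After line 3 (setdefault 'a' no-op, already exists): d = {'a': 4, 'b': 138}
After line 4 (get('d', 9) returns default since 'd' not in d): d = {'a': 4, 'b': 138, 'c': 9}

{'a': 4, 'b': 138, 'c': 9}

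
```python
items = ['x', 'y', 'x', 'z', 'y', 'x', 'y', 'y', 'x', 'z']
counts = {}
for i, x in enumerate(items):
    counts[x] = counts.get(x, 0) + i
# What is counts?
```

Initial: counts = {}, items = ['x', 'y', 'x', 'z', 'y', 'x', 'y', 'y', 'x', 'z']
i=0, x='x': counts = {'x': 0}
i=1, x='y': counts = {'x': 0, 'y': 1}
i=2, x='x': counts = {'x': 2, 'y': 1}
i=3, x='z': counts = {'x': 2, 'y': 1, 'z': 3}
i=4, x='y': counts = {'x': 2, 'y': 5, 'z': 3}
i=5, x='x': counts = {'x': 7, 'y': 5, 'z': 3}
i=6, x='y': counts = {'x': 7, 'y': 11, 'z': 3}
i=7, x='y': counts = {'x': 7, 'y': 18, 'z': 3}
i=8, x='x': counts = {'x': 15, 'y': 18, 'z': 3}
i=9, x='z': counts = {'x': 15, 'y': 18, 'z': 12}

{'x': 15, 'y': 18, 'z': 12}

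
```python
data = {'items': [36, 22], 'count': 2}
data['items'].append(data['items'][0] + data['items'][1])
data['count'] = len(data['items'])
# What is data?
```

After line 1: data = {'items': [36, 22], 'count': 2}
After line 2 (append 36 + 22 = 58): data = {'items': [36, 22, 58], 'count': 2}
After line 3 (count = len(items) = 3): data = {'items': [36, 22, 58], 'count': 3}

{'items': [36, 22, 58], 'count': 3}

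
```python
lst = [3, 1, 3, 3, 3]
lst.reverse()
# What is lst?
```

[3, 3, 3, 1, 3]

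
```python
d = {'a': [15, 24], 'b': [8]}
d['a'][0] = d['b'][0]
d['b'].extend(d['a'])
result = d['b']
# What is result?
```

After line 1: d = {'a': [15, 24], 'b': [8]}
After line 2 (a[0] = b[0] = 8): d = {'a': [8, 24], 'b': [8]}
After line 3 (b.extend(a) appends [8, 24]): d = {'a': [8, 24], 'b': [8, 8, 24]}
After line 4: result = d['b'] = [8, 8, 24]

[8, 8, 24]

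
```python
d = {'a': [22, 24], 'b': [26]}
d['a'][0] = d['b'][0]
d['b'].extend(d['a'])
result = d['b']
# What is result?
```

After line 1: d = {'a': [22, 24], 'b': [26]}
After line 2 (a[0] = b[0] = 26): d = {'a': [26, 24], 'b': [26]}
After line 3 (b.extend(a) appends [26, 24]): d = {'a': [26, 24], 'b': [26, 26, 24]}
After line 4: result = d['b'] = [26, 26, 24]

[26, 26, 24]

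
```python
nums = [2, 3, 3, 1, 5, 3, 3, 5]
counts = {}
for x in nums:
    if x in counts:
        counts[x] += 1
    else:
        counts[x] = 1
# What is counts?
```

Initial: counts = {}, nums = [2, 3, 3, 1, 5, 3, 3, 5]
See 2: counts = {2: 1}
See 3: counts = {2: 1, 3: 1}
See 3: counts = {2: 1, 3: 2}
See 1: counts = {2: 1, 3: 2, 1: 1}
See 5: counts = {2: 1, 3: 2, 1: 1, 5: 1}
See 3: counts = {2: 1, 3: 3, 1: 1, 5: 1}
See 3: counts = {2: 1, 3: 4, 1: 1, 5: 1}
See 5: counts = {2: 1, 3: 4, 1: 1, 5: 2}

{2: 1, 3: 4, 1: 1, 5: 2}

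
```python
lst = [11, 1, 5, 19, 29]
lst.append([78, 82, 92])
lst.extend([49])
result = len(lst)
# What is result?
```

After line 1: lst = [11, 1, 5, 19, 29]
After line 2 (append adds [78, 82, 92] as single element): lst = [11, 1, 5, 19, 29, [78, 82, 92]]
After line 3 (extend unpacks [49], adds 49): lst = [11, 1, 5, 19, 29, [78, 82, 92], 49]
After line 4: result = len(lst) = 7

7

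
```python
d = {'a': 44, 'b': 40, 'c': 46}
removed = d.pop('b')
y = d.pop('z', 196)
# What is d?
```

After line 1: d = {'a': 44, 'b': 40, 'c': 46}
After line 2 (pop 'b' returns 40): d = {'a': 44, 'c': 46}, removed = 40
After line 3 (pop 'z' missing, returns default 196): d = {'a': 44, 'c': 46}, y = 196

{'a': 44, 'c': 46}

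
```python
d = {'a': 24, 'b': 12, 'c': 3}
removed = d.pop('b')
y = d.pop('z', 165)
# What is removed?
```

After line 1: d = {'a': 24, 'b': 12, 'c': 3}
After line 2 (pop 'b' returns 12): d = {'a': 24, 'c': 3}, removed = 12
After line 3 (pop 'z' missing, returns default 165): d = {'a': 24, 'c': 3}, y = 165

12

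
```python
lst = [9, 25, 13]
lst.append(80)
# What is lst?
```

[9, 25, 13, 80]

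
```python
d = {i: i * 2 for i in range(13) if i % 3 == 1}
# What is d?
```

{1: 2, 4: 8, 7: 14, 10: 20}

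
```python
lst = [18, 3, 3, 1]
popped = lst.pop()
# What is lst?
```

[18, 3, 3]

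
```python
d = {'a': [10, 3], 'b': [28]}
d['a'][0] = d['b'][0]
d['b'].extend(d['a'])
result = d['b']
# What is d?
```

After line 1: d = {'a': [10, 3], 'b': [28]}
After line 2 (a[0] = b[0] = 28): d = {'a': [28, 3], 'b': [28]}
After line 3 (b.extend(a) appends [28, 3]): d = {'a': [28, 3], 'b': [28, 28, 3]}
After line 4: result = d['b'] = [28, 28, 3]

{'a': [28, 3], 'b': [28, 28, 3]}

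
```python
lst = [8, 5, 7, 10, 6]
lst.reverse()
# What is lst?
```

[6, 10, 7, 5, 8]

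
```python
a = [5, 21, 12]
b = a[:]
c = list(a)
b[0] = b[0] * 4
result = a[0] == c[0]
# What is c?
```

After line 1: a = [5, 21, 12]
After line 2 (b = a[:], copy): a = [5, 21, 12], b = [5, 21, 12]
After line 3 (c = list(a) is a copy, new object): c = [5, 21, 12]
After line 4 (b[0] = 5 * 4 = 20; only b mutates (copy)): a = [5, 21, 12], b = [20, 21, 12], c = [5, 21, 12]
After line 5 (a[0] = 5, c[0] = 5; result = True)

[5, 21, 12]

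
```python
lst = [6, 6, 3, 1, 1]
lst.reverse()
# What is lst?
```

[1, 1, 3, 6, 6]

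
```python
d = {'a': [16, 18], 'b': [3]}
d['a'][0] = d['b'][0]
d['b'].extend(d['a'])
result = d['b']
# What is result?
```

After line 1: d = {'a': [16, 18], 'b': [3]}
After line 2 (a[0] = b[0] = 3): d = {'a': [3, 18], 'b': [3]}
After line 3 (b.extend(a) appends [3, 18]): d = {'a': [3, 18], 'b': [3, 3, 18]}
After line 4: result = d['b'] = [3, 3, 18]

[3, 3, 18]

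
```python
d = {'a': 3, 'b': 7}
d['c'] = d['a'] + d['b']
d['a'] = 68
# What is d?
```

After line 1: d = {'a': 3, 'b': 7}
After line 2 (d['c'] = 3 + 7): d = {'a': 3, 'b': 7, 'c': 10}
After line 3: d = {'a': 68, 'b': 7, 'c': 10}

{'a': 68, 'b': 7, 'c': 10}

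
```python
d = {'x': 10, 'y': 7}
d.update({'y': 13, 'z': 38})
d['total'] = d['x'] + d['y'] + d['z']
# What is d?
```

After line 1: d = {'x': 10, 'y': 7}
After line 2 (y overwritten, z added): d = {'x': 10, 'y': 13, 'z': 38}
After line 3 (total = 10 + 13 + 38 = 61): d = {'x': 10, 'y': 13, 'z': 38, 'total': 61}

{'x': 10, 'y': 13, 'z': 38, 'total': 61}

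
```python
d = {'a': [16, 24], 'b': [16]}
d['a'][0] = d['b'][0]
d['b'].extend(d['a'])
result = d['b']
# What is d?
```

After line 1: d = {'a': [16, 24], 'b': [16]}
After line 2 (a[0] = b[0] = 16): d = {'a': [16, 24], 'b': [16]}
After line 3 (b.extend(a) appends [16, 24]): d = {'a': [16, 24], 'b': [16, 16, 24]}
After line 4: result = d['b'] = [16, 16, 24]

{'a': [16, 24], 'b': [16, 16, 24]}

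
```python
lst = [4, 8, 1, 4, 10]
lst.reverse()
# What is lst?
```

[10, 4, 1, 8, 4]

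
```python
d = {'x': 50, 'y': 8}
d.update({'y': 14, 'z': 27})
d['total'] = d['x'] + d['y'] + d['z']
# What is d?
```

After line 1: d = {'x': 50, 'y': 8}
After line 2 (y overwritten, z added): d = {'x': 50, 'y': 14, 'z': 27}
After line 3 (total = 50 + 14 + 27 = 91): d = {'x': 50, 'y': 14, 'z': 27, 'total': 91}

{'x': 50, 'y': 14, 'z': 27, 'total': 91}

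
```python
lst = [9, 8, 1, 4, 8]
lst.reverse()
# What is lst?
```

[8, 4, 1, 8, 9]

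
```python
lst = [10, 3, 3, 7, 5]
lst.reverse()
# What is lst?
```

[5, 7, 3, 3, 10]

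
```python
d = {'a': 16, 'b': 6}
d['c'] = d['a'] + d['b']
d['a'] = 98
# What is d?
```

After line 1: d = {'a': 16, 'b': 6}
After line 2 (d['c'] = 16 + 6): d = {'a': 16, 'b': 6, 'c': 22}
After line 3: d = {'a': 98, 'b': 6, 'c': 22}

{'a': 98, 'b': 6, 'c': 22}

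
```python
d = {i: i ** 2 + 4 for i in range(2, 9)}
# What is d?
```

{2: 8, 3: 13, 4: 20, 5: 29, 6: 40, 7: 53, 8: 68}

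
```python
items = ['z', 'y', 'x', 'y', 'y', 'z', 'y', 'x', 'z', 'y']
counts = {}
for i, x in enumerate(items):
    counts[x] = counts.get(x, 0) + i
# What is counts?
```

Initial: counts = {}, items = ['z', 'y', 'x', 'y', 'y', 'z', 'y', 'x', 'z', 'y']
i=0, x='z': counts = {'z': 0}
i=1, x='y': counts = {'z': 0, 'y': 1}
i=2, x='x': counts = {'z': 0, 'y': 1, 'x': 2}
i=3, x='y': counts = {'z': 0, 'y': 4, 'x': 2}
i=4, x='y': counts = {'z': 0, 'y': 8, 'x': 2}
i=5, x='z': counts = {'z': 5, 'y': 8, 'x': 2}
i=6, x='y': counts = {'z': 5, 'y': 14, 'x': 2}
i=7, x='x': counts = {'z': 5, 'y': 14, 'x': 9}
i=8, x='z': counts = {'z': 13, 'y': 14, 'x': 9}
i=9, x='y': counts = {'z': 13, 'y': 23, 'x': 9}

{'z': 13, 'y': 23, 'x': 9}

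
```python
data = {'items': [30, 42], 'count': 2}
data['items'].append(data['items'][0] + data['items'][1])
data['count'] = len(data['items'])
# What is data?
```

After line 1: data = {'items': [30, 42], 'count': 2}
After line 2 (append 30 + 42 = 72): data = {'items': [30, 42, 72], 'count': 2}
After line 3 (count = len(items) = 3): data = {'items': [30, 42, 72], 'count': 3}

{'items': [30, 42, 72], 'count': 3}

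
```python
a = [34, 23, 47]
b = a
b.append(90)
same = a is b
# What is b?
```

After line 1: a = [34, 23, 47]
After line 2 (b = a is an alias, same object): a = [34, 23, 47], b = [34, 23, 47]
After line 3 (b.append mutates the shared list): a = [34, 23, 47, 90], b = [34, 23, 47, 90]
After line 4 (same = a is b; same object -> True): same = True

[34, 23, 47, 90]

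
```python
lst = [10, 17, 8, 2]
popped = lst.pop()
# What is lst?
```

[10, 17, 8]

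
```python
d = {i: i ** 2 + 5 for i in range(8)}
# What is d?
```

{0: 5, 1: 6, 2: 9, 3: 14, 4: 21, 5: 30, 6: 41, 7: 54}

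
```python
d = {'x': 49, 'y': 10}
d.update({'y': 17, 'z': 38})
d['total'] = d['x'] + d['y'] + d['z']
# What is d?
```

After line 1: d = {'x': 49, 'y': 10}
After line 2 (y overwritten, z added): d = {'x': 49, 'y': 17, 'z': 38}
After line 3 (total = 49 + 17 + 38 = 104): d = {'x': 49, 'y': 17, 'z': 38, 'total': 104}

{'x': 49, 'y': 17, 'z': 38, 'total': 104}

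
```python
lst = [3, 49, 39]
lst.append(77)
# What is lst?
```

[3, 49, 39, 77]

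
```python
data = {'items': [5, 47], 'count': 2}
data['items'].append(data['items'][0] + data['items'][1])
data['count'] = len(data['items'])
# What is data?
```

After line 1: data = {'items': [5, 47], 'count': 2}
After line 2 (append 5 + 47 = 52): data = {'items': [5, 47, 52], 'count': 2}
After line 3 (count = len(items) = 3): data = {'items': [5, 47, 52], 'count': 3}

{'items': [5, 47, 52], 'count': 3}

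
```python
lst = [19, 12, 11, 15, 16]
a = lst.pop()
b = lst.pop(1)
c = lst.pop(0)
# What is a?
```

After line 1: lst = [19, 12, 11, 15, 16]
After line 2 (pop() -> a = 16): lst = [19, 12, 11, 15]
After line 3 (pop(1) -> b = 12): lst = [19, 11, 15]
After line 4 (pop(0) -> c = 19): lst = [11, 15]

16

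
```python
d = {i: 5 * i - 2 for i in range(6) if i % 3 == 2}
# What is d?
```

{2: 8, 5: 23}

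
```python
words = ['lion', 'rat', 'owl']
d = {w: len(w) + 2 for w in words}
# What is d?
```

{'lion': 6, 'rat': 5, 'owl': 5}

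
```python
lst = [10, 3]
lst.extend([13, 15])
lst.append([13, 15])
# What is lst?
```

After line 1: lst = [10, 3]
After line 2 (extend unpacks [13, 15]): lst = [10, 3, 13, 15]
After line 3 (append adds [13, 15] as single element): lst = [10, 3, 13, 15, [13, 15]]

[10, 3, 13, 15, [13, 15]]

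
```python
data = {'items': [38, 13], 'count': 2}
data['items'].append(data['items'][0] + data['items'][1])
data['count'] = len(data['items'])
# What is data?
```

After line 1: data = {'items': [38, 13], 'count': 2}
After line 2 (append 38 + 13 = 51): data = {'items': [38, 13, 51], 'count': 2}
After line 3 (count = len(items) = 3): data = {'items': [38, 13, 51], 'count': 3}

{'items': [38, 13, 51], 'count': 3}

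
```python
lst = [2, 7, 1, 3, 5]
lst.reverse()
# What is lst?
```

[5, 3, 1, 7, 2]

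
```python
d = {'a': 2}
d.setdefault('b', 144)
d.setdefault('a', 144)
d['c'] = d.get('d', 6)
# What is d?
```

After line 1: d = {'a': 2}
After line 2 (setdefault adds 'b'=144): d = {'a': 2, 'b': 144}
After line 3 (setdefault 'a' no-op, already exists): d = {'a': 2, 'b': 144}
After line 4 (get('d', 6) returns default since 'd' not in d): d = {'a': 2, 'b': 144, 'c': 6}

{'a': 2, 'b': 144, 'c': 6}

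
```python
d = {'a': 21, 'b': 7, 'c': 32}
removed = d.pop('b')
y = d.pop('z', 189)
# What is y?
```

After line 1: d = {'a': 21, 'b': 7, 'c': 32}
After line 2 (pop 'b' returns 7): d = {'a': 21, 'c': 32}, removed = 7
After line 3 (pop 'z' missing, returns default 189): d = {'a': 21, 'c': 32}, y = 189

189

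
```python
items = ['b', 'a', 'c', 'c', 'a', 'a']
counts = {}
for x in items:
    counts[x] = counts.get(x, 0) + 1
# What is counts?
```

Initial: counts = {}, items = ['b', 'a', 'c', 'c', 'a', 'a']
See 'b': counts = {'b': 1}
See 'a': counts = {'b': 1, 'a': 1}
See 'c': counts = {'b': 1, 'a': 1, 'c': 1}
See 'c': counts = {'b': 1, 'a': 1, 'c': 2}
See 'a': counts = {'b': 1, 'a': 2, 'c': 2}
See 'a': counts = {'b': 1, 'a': 3, 'c': 2}

{'b': 1, 'a': 3, 'c': 2}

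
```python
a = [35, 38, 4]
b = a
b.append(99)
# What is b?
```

After line 1: a = [35, 38, 4]
After line 2 (b = a is an alias, same object): a = [35, 38, 4], b = [35, 38, 4]
After line 3 (b.append mutates the shared list): a = [35, 38, 4, 99], b = [35, 38, 4, 99]

[35, 38, 4, 99]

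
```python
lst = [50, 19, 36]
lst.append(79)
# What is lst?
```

[50, 19, 36, 79]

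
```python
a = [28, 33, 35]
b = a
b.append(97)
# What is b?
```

After line 1: a = [28, 33, 35]
After line 2 (b = a is an alias, same object): a = [28, 33, 35], b = [28, 33, 35]
After line 3 (b.append mutates the shared list): a = [28, 33, 35, 97], b = [28, 33, 35, 97]

[28, 33, 35, 97]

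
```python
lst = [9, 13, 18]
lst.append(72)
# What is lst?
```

[9, 13, 18, 72]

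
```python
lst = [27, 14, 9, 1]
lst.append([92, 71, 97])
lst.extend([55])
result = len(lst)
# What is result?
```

After line 1: lst = [27, 14, 9, 1]
After line 2 (append adds [92, 71, 97] as single element): lst = [27, 14, 9, 1, [92, 71, 97]]
After line 3 (extend unpacks [55], adds 55): lst = [27, 14, 9, 1, [92, 71, 97], 55]
After line 4: result = len(lst) = 6

6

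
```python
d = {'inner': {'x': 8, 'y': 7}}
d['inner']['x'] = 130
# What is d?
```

After line 1: d = {'inner': {'x': 8, 'y': 7}}
After line 2 (inner x overwritten): d = {'inner': {'x': 130, 'y': 7}}

{'inner': {'x': 130, 'y': 7}}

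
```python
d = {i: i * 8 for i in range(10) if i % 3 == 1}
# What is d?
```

{1: 8, 4: 32, 7: 56}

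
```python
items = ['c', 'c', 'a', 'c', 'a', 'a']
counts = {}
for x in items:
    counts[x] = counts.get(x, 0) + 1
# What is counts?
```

Initial: counts = {}, items = ['c', 'c', 'a', 'c', 'a', 'a']
See 'c': counts = {'c': 1}
See 'c': counts = {'c': 2}
See 'a': counts = {'c': 2, 'a': 1}
See 'c': counts = {'c': 3, 'a': 1}
See 'a': counts = {'c': 3, 'a': 2}
See 'a': counts = {'c': 3, 'a': 3}

{'c': 3, 'a': 3}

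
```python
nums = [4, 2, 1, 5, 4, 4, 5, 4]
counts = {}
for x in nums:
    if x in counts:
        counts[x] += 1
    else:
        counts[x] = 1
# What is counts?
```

Initial: counts = {}, nums = [4, 2, 1, 5, 4, 4, 5, 4]
See 4: counts = {4: 1}
See 2: counts = {4: 1, 2: 1}
See 1: counts = {4: 1, 2: 1, 1: 1}
See 5: counts = {4: 1, 2: 1, 1: 1, 5: 1}
See 4: counts = {4: 2, 2: 1, 1: 1, 5: 1}
See 4: counts = {4: 3, 2: 1, 1: 1, 5: 1}
See 5: counts = {4: 3, 2: 1, 1: 1, 5: 2}
See 4: counts = {4: 4, 2: 1, 1: 1, 5: 2}

{4: 4, 2: 1, 1: 1, 5: 2}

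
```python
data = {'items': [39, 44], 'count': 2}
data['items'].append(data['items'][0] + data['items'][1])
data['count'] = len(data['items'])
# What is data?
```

After line 1: data = {'items': [39, 44], 'count': 2}
After line 2 (append 39 + 44 = 83): data = {'items': [39, 44, 83], 'count': 2}
After line 3 (count = len(items) = 3): data = {'items': [39, 44, 83], 'count': 3}

{'items': [39, 44, 83], 'count': 3}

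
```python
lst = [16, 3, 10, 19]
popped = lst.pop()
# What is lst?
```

[16, 3, 10]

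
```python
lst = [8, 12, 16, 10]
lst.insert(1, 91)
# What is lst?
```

[8, 91, 12, 16, 10]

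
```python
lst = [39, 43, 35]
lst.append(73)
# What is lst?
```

[39, 43, 35, 73]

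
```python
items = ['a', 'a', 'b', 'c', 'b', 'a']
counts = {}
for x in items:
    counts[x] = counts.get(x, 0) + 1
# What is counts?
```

Initial: counts = {}, items = ['a', 'a', 'b', 'c', 'b', 'a']
See 'a': counts = {'a': 1}
See 'a': counts = {'a': 2}
See 'b': counts = {'a': 2, 'b': 1}
See 'c': counts = {'a': 2, 'b': 1, 'c': 1}
See 'b': counts = {'a': 2, 'b': 2, 'c': 1}
See 'a': counts = {'a': 3, 'b': 2, 'c': 1}

{'a': 3, 'b': 2, 'c': 1}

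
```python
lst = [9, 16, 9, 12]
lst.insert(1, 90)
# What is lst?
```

[9, 90, 16, 9, 12]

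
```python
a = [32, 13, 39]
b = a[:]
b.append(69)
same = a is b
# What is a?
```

After line 1: a = [32, 13, 39]
After line 2 (b = a[:] is a shallow copy, new object): a = [32, 13, 39], b = [32, 13, 39]
After line 3 (append only mutates b): a = [32, 13, 39], b = [32, 13, 39, 69]
After line 4 (same = a is b; different objects -> False): same = False

[32, 13, 39]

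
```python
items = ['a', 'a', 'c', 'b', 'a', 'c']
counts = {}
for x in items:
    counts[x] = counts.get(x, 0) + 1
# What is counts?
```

Initial: counts = {}, items = ['a', 'a', 'c', 'b', 'a', 'c']
See 'a': counts = {'a': 1}
See 'a': counts = {'a': 2}
See 'c': counts = {'a': 2, 'c': 1}
See 'b': counts = {'a': 2, 'c': 1, 'b': 1}
See 'a': counts = {'a': 3, 'c': 1, 'b': 1}
See 'c': counts = {'a': 3, 'c': 2, 'b': 1}

{'a': 3, 'c': 2, 'b': 1}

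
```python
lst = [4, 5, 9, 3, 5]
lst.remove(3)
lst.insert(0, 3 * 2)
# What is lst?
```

After line 1: lst = [4, 5, 9, 3, 5]
After line 2 (remove first 3): lst = [4, 5, 9, 5]
After line 3 (insert 6 at index 0): lst = [6, 4, 5, 9, 5]

[6, 4, 5, 9, 5]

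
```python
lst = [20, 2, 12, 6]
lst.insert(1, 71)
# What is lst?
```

[20, 71, 2, 12, 6]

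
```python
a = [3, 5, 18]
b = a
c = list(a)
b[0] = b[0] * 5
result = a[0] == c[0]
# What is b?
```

After line 1: a = [3, 5, 18]
After line 2 (b = a, alias): a = [3, 5, 18], b = [3, 5, 18]
After line 3 (c = list(a) is a copy, new object): c = [3, 5, 18]
After line 4 (b[0] = 3 * 5 = 15; mutates shared a/b): a = b = [15, 5, 18], c = [3, 5, 18]
After line 5 (a[0] = 15, c[0] = 3; result = False)

[15, 5, 18]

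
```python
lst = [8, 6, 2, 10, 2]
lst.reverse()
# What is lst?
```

[2, 10, 2, 6, 8]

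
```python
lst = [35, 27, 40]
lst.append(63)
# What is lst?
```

[35, 27, 40, 63]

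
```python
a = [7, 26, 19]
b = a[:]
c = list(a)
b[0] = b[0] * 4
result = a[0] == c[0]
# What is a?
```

After line 1: a = [7, 26, 19]
After line 2 (b = a[:], copy): a = [7, 26, 19], b = [7, 26, 19]
After line 3 (c = list(a) is a copy, new object): c = [7, 26, 19]
After line 4 (b[0] = 7 * 4 = 28; only b mutates (copy)): a = [7, 26, 19], b = [28, 26, 19], c = [7, 26, 19]
After line 5 (a[0] = 7, c[0] = 7; result = True)

[7, 26, 19]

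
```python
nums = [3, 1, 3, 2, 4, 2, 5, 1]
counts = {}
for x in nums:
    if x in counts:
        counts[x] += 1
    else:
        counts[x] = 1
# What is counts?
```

Initial: counts = {}, nums = [3, 1, 3, 2, 4, 2, 5, 1]
See 3: counts = {3: 1}
See 1: counts = {3: 1, 1: 1}
See 3: counts = {3: 2, 1: 1}
See 2: counts = {3: 2, 1: 1, 2: 1}
See 4: counts = {3: 2, 1: 1, 2: 1, 4: 1}
See 2: counts = {3: 2, 1: 1, 2: 2, 4: 1}
See 5: counts = {3: 2, 1: 1, 2: 2, 4: 1, 5: 1}
See 1: counts = {3: 2, 1: 2, 2: 2, 4: 1, 5: 1}

{3: 2, 1: 2, 2: 2, 4: 1, 5: 1}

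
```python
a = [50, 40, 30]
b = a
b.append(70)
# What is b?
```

After line 1: a = [50, 40, 30]
After line 2 (b = a is an alias, same object): a = [50, 40, 30], b = [50, 40, 30]
After line 3 (b.append mutates the shared list): a = [50, 40, 30, 70], b = [50, 40, 30, 70]

[50, 40, 30, 70]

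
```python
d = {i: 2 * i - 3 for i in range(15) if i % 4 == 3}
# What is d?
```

{3: 3, 7: 11, 11: 19}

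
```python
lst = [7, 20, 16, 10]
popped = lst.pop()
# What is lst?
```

[7, 20, 16]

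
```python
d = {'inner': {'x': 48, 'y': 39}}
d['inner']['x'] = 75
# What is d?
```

After line 1: d = {'inner': {'x': 48, 'y': 39}}
After line 2 (inner x overwritten): d = {'inner': {'x': 75, 'y': 39}}

{'inner': {'x': 75, 'y': 39}}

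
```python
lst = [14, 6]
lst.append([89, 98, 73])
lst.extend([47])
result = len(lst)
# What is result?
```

After line 1: lst = [14, 6]
After line 2 (append adds [89, 98, 73] as single element): lst = [14, 6, [89, 98, 73]]
After line 3 (extend unpacks [47], adds 47): lst = [14, 6, [89, 98, 73], 47]
After line 4: result = len(lst) = 4

4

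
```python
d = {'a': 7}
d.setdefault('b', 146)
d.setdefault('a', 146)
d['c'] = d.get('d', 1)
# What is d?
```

After line 1: d = {'a': 7}
After line 2 (setdefault adds 'b'=146): d = {'a': 7, 'b': 146}
After line 3 (setdefault 'a' no-op, already exists): d = {'a': 7, 'b': 146}
After line 4 (get('d', 1) returns default since 'd' not in d): d = {'a': 7, 'b': 146, 'c': 1}

{'a': 7, 'b': 146, 'c': 1}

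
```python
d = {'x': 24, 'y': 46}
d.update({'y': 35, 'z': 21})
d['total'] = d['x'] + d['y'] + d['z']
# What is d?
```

After line 1: d = {'x': 24, 'y': 46}
After line 2 (y overwritten, z added): d = {'x': 24, 'y': 35, 'z': 21}
After line 3 (total = 24 + 35 + 21 = 80): d = {'x': 24, 'y': 35, 'z': 21, 'total': 80}

{'x': 24, 'y': 35, 'z': 21, 'total': 80}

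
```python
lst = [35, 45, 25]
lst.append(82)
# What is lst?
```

[35, 45, 25, 82]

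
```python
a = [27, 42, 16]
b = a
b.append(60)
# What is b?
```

After line 1: a = [27, 42, 16]
After line 2 (b = a is an alias, same object): a = [27, 42, 16], b = [27, 42, 16]
After line 3 (b.append mutates the shared list): a = [27, 42, 16, 60], b = [27, 42, 16, 60]

[27, 42, 16, 60]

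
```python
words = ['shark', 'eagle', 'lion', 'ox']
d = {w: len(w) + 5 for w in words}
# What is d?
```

{'shark': 10, 'eagle': 10, 'lion': 9, 'ox': 7}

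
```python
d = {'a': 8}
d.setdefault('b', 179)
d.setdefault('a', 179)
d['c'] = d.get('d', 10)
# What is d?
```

After line 1: d = {'a': 8}
After line 2 (setdefault adds 'b'=179): d = {'a': 8, 'b': 179}
After line 3 (setdefault 'a' no-op, already exists): d = {'a': 8, 'b': 179}
After line 4 (get('d', 10) returns default since 'd' not in d): d = {'a': 8, 'b': 179, 'c': 10}

{'a': 8, 'b': 179, 'c': 10}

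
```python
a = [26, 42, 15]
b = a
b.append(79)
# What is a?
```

After line 1: a = [26, 42, 15]
After line 2 (b = a is an alias, same object): a = [26, 42, 15], b = [26, 42, 15]
After line 3 (b.append mutates the shared list): a = [26, 42, 15, 79], b = [26, 42, 15, 79]

[26, 42, 15, 79]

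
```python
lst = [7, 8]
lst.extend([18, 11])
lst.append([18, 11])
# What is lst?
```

After line 1: lst = [7, 8]
After line 2 (extend unpacks [18, 11]): lst = [7, 8, 18, 11]
After line 3 (append adds [18, 11] as single element): lst = [7, 8, 18, 11, [18, 11]]

[7, 8, 18, 11, [18, 11]]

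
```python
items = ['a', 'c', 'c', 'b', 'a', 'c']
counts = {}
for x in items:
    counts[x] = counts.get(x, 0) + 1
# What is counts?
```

Initial: counts = {}, items = ['a', 'c', 'c', 'b', 'a', 'c']
See 'a': counts = {'a': 1}
See 'c': counts = {'a': 1, 'c': 1}
See 'c': counts = {'a': 1, 'c': 2}
See 'b': counts = {'a': 1, 'c': 2, 'b': 1}
See 'a': counts = {'a': 2, 'c': 2, 'b': 1}
See 'c': counts = {'a': 2, 'c': 3, 'b': 1}

{'a': 2, 'c': 3, 'b': 1}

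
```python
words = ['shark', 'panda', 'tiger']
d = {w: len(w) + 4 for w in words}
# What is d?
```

{'shark': 9, 'panda': 9, 'tiger': 9}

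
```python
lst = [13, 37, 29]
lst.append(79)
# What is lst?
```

[13, 37, 29, 79]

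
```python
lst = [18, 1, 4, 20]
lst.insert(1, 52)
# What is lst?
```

[18, 52, 1, 4, 20]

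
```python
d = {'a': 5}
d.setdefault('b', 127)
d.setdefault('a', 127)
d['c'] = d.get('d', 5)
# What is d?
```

After line 1: d = {'a': 5}
After line 2 (setdefault adds 'b'=127): d = {'a': 5, 'b': 127}
After line 3 (setdefault 'a' no-op, already exists): d = {'a': 5, 'b': 127}
After line 4 (get('d', 5) returns default since 'd' not in d): d = {'a': 5, 'b': 127, 'c': 5}

{'a': 5, 'b': 127, 'c': 5}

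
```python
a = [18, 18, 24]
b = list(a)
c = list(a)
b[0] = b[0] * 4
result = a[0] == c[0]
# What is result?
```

After line 1: a = [18, 18, 24]
After line 2 (b = list(a), copy): a = [18, 18, 24], b = [18, 18, 24]
After line 3 (c = list(a) is a copy, new object): c = [18, 18, 24]
After line 4 (b[0] = 18 * 4 = 72; only b mutates (copy)): a = [18, 18, 24], b = [72, 18, 24], c = [18, 18, 24]
After line 5 (a[0] = 18, c[0] = 18; result = True)

True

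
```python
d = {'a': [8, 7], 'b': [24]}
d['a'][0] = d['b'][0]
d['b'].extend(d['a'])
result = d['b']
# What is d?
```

After line 1: d = {'a': [8, 7], 'b': [24]}
After line 2 (a[0] = b[0] = 24): d = {'a': [24, 7], 'b': [24]}
After line 3 (b.extend(a) appends [24, 7]): d = {'a': [24, 7], 'b': [24, 24, 7]}
After line 4: result = d['b'] = [24, 24, 7]

{'a': [24, 7], 'b': [24, 24, 7]}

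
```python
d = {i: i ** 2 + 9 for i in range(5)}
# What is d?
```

{0: 9, 1: 10, 2: 13, 3: 18, 4: 25}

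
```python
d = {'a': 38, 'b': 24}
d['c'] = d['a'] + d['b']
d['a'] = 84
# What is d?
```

After line 1: d = {'a': 38, 'b': 24}
After line 2 (d['c'] = 38 + 24): d = {'a': 38, 'b': 24, 'c': 62}
After line 3: d = {'a': 84, 'b': 24, 'c': 62}

{'a': 84, 'b': 24, 'c': 62}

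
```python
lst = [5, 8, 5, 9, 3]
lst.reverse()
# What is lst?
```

[3, 9, 5, 8, 5]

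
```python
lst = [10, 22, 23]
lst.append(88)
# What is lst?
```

[10, 22, 23, 88]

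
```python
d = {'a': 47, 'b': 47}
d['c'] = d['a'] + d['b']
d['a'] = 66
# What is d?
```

After line 1: d = {'a': 47, 'b': 47}
After line 2 (d['c'] = 47 + 47): d = {'a': 47, 'b': 47, 'c': 94}
After line 3: d = {'a': 66, 'b': 47, 'c': 94}

{'a': 66, 'b': 47, 'c': 94}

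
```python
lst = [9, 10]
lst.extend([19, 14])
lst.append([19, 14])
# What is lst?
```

After line 1: lst = [9, 10]
After line 2 (extend unpacks [19, 14]): lst = [9, 10, 19, 14]
After line 3 (append adds [19, 14] as single element): lst = [9, 10, 19, 14, [19, 14]]

[9, 10, 19, 14, [19, 14]]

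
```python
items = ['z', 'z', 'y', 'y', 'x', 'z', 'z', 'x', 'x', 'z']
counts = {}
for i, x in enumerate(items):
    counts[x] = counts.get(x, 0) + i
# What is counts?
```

Initial: counts = {}, items = ['z', 'z', 'y', 'y', 'x', 'z', 'z', 'x', 'x', 'z']
i=0, x='z': counts = {'z': 0}
i=1, x='z': counts = {'z': 1}
i=2, x='y': counts = {'z': 1, 'y': 2}
i=3, x='y': counts = {'z': 1, 'y': 5}
i=4, x='x': counts = {'z': 1, 'y': 5, 'x': 4}
i=5, x='z': counts = {'z': 6, 'y': 5, 'x': 4}
i=6, x='z': counts = {'z': 12, 'y': 5, 'x': 4}
i=7, x='x': counts = {'z': 12, 'y': 5, 'x': 11}
i=8, x='x': counts = {'z': 12, 'y': 5, 'x': 19}
i=9, x='z': counts = {'z': 21, 'y': 5, 'x': 19}

{'z': 21, 'y': 5, 'x': 19}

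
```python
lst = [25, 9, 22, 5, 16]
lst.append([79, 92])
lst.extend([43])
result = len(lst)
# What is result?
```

After line 1: lst = [25, 9, 22, 5, 16]
After line 2 (append adds [79, 92] as single element): lst = [25, 9, 22, 5, 16, [79, 92]]
After line 3 (extend unpacks [43], adds 43): lst = [25, 9, 22, 5, 16, [79, 92], 43]
After line 4: result = len(lst) = 7

7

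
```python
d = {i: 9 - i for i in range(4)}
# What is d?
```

{0: 9, 1: 8, 2: 7, 3: 6}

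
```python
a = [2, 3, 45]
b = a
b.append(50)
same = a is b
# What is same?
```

After line 1: a = [2, 3, 45]
After line 2 (b = a is an alias, same object): a = [2, 3, 45], b = [2, 3, 45]
After line 3 (b.append mutates the shared list): a = [2, 3, 45, 50], b = [2, 3, 45, 50]
After line 4 (same = a is b; same object -> True): same = True

True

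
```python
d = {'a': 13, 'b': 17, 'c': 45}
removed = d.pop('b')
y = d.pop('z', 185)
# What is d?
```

After line 1: d = {'a': 13, 'b': 17, 'c': 45}
After line 2 (pop 'b' returns 17): d = {'a': 13, 'c': 45}, removed = 17
After line 3 (pop 'z' missing, returns default 185): d = {'a': 13, 'c': 45}, y = 185

{'a': 13, 'c': 45}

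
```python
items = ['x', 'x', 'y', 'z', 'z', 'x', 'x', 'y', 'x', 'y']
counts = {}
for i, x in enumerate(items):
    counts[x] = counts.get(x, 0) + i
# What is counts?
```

Initial: counts = {}, items = ['x', 'x', 'y', 'z', 'z', 'x', 'x', 'y', 'x', 'y']
i=0, x='x': counts = {'x': 0}
i=1, x='x': counts = {'x': 1}
i=2, x='y': counts = {'x': 1, 'y': 2}
i=3, x='z': counts = {'x': 1, 'y': 2, 'z': 3}
i=4, x='z': counts = {'x': 1, 'y': 2, 'z': 7}
i=5, x='x': counts = {'x': 6, 'y': 2, 'z': 7}
i=6, x='x': counts = {'x': 12, 'y': 2, 'z': 7}
i=7, x='y': counts = {'x': 12, 'y': 9, 'z': 7}
i=8, x='x': counts = {'x': 20, 'y': 9, 'z': 7}
i=9, x='y': counts = {'x': 20, 'y': 18, 'z': 7}

{'x': 20, 'y': 18, 'z': 7}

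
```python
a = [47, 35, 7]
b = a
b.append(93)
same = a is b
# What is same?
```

After line 1: a = [47, 35, 7]
After line 2 (b = a is an alias, same object): a = [47, 35, 7], b = [47, 35, 7]
After line 3 (b.append mutates the shared list): a = [47, 35, 7, 93], b = [47, 35, 7, 93]
After line 4 (same = a is b; same object -> True): same = True

True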